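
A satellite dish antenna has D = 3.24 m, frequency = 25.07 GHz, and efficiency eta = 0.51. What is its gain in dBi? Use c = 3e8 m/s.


lambda = c/f = 3e8 / 2.507e+10 = 0.01196649 m
G = eta*(pi*D/lambda)^2 = 0.51*(pi*3.24/0.01196649)^2
G = 368999.7742 (linear)
G = 10*log10(368999.7742) = 55.6703 dBi

55.6703 dBi


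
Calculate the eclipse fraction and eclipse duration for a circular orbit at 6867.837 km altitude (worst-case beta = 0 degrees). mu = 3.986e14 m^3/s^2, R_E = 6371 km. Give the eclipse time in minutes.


r = 13238.8370 km
T = 252.6590 min
Eclipse fraction = arcsin(R_E/r)/pi = arcsin(6371.0000/13238.8370)/pi
= arcsin(0.4812356)/pi = 0.1598119
Eclipse duration = 0.1598119 * 252.6590 = 40.3779 min

40.3779 minutes


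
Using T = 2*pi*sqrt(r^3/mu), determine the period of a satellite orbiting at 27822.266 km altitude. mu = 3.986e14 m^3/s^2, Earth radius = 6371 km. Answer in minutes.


r = 34193.2660 km = 3.4193266e+07 m
T = 2*pi*sqrt(r^3/mu) = 2*pi*sqrt(3.9978064e+22 / 3.986e14)
T = 62924.8369 s = 1048.7473 min

1048.7473 minutes


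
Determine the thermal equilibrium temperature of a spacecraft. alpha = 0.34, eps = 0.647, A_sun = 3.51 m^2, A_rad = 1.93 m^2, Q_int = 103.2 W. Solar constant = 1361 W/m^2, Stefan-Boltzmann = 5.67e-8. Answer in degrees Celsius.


Numerator = alpha*S*A_sun + Q_int = 0.34*1361*3.51 + 103.2 = 1727.4174 W
Denominator = eps*sigma*A_rad = 0.647*5.67e-8*1.93 = 7.0801857e-08 W/K^4
T^4 = 2.4397911e+10 K^4
T = 395.2193 K = 122.0693 C

122.0693 degrees Celsius


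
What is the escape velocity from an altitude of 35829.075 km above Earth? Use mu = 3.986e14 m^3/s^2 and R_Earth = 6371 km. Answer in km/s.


r = 6371.0 + 35829.075 = 42200.0750 km = 4.2200075e+07 m
v_esc = sqrt(2*mu/r) = sqrt(2*3.986e14 / 4.2200075e+07)
v_esc = 4346.3734 m/s = 4.3464 km/s

4.3464 km/s


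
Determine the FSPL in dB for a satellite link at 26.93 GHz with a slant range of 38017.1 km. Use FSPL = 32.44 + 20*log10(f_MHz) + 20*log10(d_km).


f = 26.93 GHz = 26930.0000 MHz
d = 38017.1 km
FSPL = 32.44 + 20*log10(26930.0000) + 20*log10(38017.1)
FSPL = 32.44 + 88.6047 + 91.5996
FSPL = 212.6443 dB

212.6443 dB


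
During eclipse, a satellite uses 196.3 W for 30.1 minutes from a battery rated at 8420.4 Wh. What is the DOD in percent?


E_used = P * t / 60 = 196.3 * 30.1 / 60 = 98.4772 Wh
DOD = E_used / E_total * 100 = 98.4772 / 8420.4 * 100
DOD = 1.1695 %

1.1695 %


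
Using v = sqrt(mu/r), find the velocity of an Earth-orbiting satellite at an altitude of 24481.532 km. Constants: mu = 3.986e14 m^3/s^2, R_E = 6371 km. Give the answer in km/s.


r = R_E + alt = 6371.0 + 24481.532 = 30852.5320 km = 3.0852532e+07 m
v = sqrt(mu/r) = sqrt(3.986e14 / 3.0852532e+07) = 3594.3738 m/s = 3.5944 km/s

3.5944 km/s


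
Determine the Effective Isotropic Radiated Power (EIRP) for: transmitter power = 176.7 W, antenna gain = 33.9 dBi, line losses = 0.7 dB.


Pt = 176.7 W = 22.4724 dBW
EIRP = Pt_dBW + Gt - losses = 22.4724 + 33.9 - 0.7 = 55.6724 dBW

55.6724 dBW


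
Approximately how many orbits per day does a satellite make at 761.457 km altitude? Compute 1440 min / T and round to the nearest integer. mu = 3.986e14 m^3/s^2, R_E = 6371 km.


r = 7.132457e+06 m
T = 2*pi*sqrt(r^3/mu) = 5994.7346 s = 99.9122 min
revs/day = 1440 / 99.9122 = 14.4126
Rounded: 14 revolutions per day

14 revolutions per day


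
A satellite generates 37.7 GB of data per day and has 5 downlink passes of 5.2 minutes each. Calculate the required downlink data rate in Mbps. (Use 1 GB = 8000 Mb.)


total contact time = 5 * 5.2 * 60 = 1560.0000 s
data = 37.7 GB = 301600.0000 Mb
rate = 301600.0000 / 1560.0000 = 193.3333 Mbps

193.3333 Mbps


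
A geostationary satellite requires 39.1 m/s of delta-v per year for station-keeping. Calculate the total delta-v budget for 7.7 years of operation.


dV = rate * years = 39.1 * 7.7
dV = 301.0700 m/s

301.0700 m/s


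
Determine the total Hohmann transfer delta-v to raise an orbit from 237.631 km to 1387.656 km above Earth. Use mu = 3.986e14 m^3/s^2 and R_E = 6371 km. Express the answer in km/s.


r1 = 6608.6310 km = 6.608631e+06 m
r2 = 7758.6560 km = 7.758656e+06 m
dv1 = sqrt(mu/r1)*(sqrt(2*r2/(r1+r2)) - 1) = 304.8418 m/s
dv2 = sqrt(mu/r2)*(1 - sqrt(2*r1/(r1+r2))) = 292.8477 m/s
total dv = |dv1| + |dv2| = 304.8418 + 292.8477 = 597.6895 m/s = 0.5976895 km/s

0.5977 km/s


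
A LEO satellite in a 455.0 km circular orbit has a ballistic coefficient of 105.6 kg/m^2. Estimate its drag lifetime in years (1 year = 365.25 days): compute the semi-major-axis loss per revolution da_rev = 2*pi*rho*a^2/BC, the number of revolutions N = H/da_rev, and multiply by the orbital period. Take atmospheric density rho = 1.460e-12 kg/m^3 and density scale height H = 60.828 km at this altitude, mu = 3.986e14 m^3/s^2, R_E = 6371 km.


a = R_E + alt = 6826.0000 km = 6.826e+06 m
da_rev = 2*pi*rho*a^2/BC = 2*pi*1.460e-12*(6.826e+06)^2/105.6 = 4.047635 m per revolution
N = H/da_rev = 60828.0000 m / 4.047635 m = 15028.0338 revolutions
P = 2*pi*sqrt(a^3/mu) = 5612.5555 s
lifetime = N*P = 15028.0338 * 5612.5555 = 8.4345674e+07 s = 976.2231 days
years = 976.2231 / 365.25 = 2.6728 years

2.6728 years


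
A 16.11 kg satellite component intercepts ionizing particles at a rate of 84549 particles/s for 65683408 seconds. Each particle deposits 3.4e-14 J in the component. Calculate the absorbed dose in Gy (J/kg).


Total energy deposited = rate * time * E_per
  = 84549 * 65683408 * 3.4e-14 = 0.1888179 J
Dose = E_total / mass = 0.1888179 / 16.11
Dose = 0.01172054 Gy

0.0117 Gy


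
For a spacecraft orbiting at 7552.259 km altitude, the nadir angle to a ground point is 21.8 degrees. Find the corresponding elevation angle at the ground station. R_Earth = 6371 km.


r = R_E + alt = 13923.2590 km
Law of sines in the satellite / Earth-center / ground-point triangle:
  sin(nadir)/R_E = sin(90 + el)/r  =>  cos(el) = (r/R_E)*sin(nadir)
cos(el) = (13923.2590 / 6371.0000) * sin(21.8 deg) = 0.8115917
el = arccos(0.8115917) = 35.7483 deg
(Earth-central angle = 90 - nadir - el = 32.4517 deg)

35.7483 degrees


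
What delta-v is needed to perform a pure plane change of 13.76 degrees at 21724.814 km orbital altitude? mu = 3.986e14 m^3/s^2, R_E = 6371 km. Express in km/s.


r = 28095.8140 km = 2.8095814e+07 m
V = sqrt(mu/r) = 3766.5856 m/s
di = 13.76 deg = 0.2401573 rad
dV = 2*V*sin(di/2) = 2*3766.5856*sin(0.1200787)
dV = 902.4008 m/s = 0.9024008 km/s

0.9024 km/s


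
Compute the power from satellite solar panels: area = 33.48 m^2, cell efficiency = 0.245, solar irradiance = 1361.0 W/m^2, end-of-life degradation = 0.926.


P = area * eta * S * degradation
P = 33.48 * 0.245 * 1361.0 * 0.926
P = 10337.6219 W

10337.6219 W


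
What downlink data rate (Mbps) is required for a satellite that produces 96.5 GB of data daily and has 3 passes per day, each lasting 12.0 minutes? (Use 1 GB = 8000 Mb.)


total contact time = 3 * 12.0 * 60 = 2160.0000 s
data = 96.5 GB = 772000.0000 Mb
rate = 772000.0000 / 2160.0000 = 357.4074 Mbps

357.4074 Mbps


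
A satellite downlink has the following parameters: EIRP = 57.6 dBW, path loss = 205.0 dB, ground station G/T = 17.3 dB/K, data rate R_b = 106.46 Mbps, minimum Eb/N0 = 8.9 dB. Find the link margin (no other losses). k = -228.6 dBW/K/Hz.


C/N0 = EIRP - FSPL + G/T - k = 57.6 - 205.0 + 17.3 - (-228.6)
C/N0 = 98.5000 dB-Hz
R_b = 106.46 Mbps = 1.0646e+08 bps -> 10*log10(R_b) = 80.2719 dB-Hz
Eb/N0 = C/N0 - 10*log10(R_b) = 98.5000 - 80.2719 = 18.2281 dB
Margin = Eb/N0 - Eb/N0_req = 18.2281 - 8.9 = 9.3281 dB (link closes)

9.3281 dB


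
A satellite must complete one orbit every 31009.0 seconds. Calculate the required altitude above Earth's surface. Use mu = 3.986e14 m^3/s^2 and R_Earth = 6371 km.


T = 31009.0 s
r = (mu*T^2/(4*pi^2))^(1/3) = (3.986e14 * 31009.0^2 / (4*pi^2))^(1/3)
r = 2.1332955e+07 m = 21332.9555 km
alt = r - R_E = 21332.9555 - 6371 = 14961.9555 km

14961.9555 km


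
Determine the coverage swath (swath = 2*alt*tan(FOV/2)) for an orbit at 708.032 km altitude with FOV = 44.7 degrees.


FOV = 44.7 deg = 0.7801622 rad
swath = 2 * alt * tan(FOV/2) = 2 * 708.032 * tan(0.3900811)
swath = 2 * 708.032 * 0.4111497
swath = 582.2143 km

582.2143 km


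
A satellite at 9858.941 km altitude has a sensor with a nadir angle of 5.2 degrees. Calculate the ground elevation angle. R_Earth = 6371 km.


r = R_E + alt = 16229.9410 km
Law of sines in the satellite / Earth-center / ground-point triangle:
  sin(nadir)/R_E = sin(90 + el)/r  =>  cos(el) = (r/R_E)*sin(nadir)
cos(el) = (16229.9410 / 6371.0000) * sin(5.2 deg) = 0.2308839
el = arccos(0.2308839) = 76.6509 deg
(Earth-central angle = 90 - nadir - el = 8.1491 deg)

76.6509 degrees


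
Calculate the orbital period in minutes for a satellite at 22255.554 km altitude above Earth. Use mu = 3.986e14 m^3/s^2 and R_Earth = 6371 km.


r = 28626.5540 km = 2.8626554e+07 m
T = 2*pi*sqrt(r^3/mu) = 2*pi*sqrt(2.3458877e+22 / 3.986e14)
T = 48201.9745 s = 803.3662 min

803.3662 minutes


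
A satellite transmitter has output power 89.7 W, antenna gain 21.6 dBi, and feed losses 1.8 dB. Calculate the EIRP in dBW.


Pt = 89.7 W = 19.5279 dBW
EIRP = Pt_dBW + Gt - losses = 19.5279 + 21.6 - 1.8 = 39.3279 dBW

39.3279 dBW


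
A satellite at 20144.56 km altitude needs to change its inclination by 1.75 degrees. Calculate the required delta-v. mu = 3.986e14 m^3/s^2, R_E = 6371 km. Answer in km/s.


r = 26515.5600 km = 2.651556e+07 m
V = sqrt(mu/r) = 3877.2004 m/s
di = 1.75 deg = 0.03054326 rad
dV = 2*V*sin(di/2) = 2*3877.2004*sin(0.01527163)
dV = 118.4177 m/s = 0.1184177 km/s

0.1184 km/s


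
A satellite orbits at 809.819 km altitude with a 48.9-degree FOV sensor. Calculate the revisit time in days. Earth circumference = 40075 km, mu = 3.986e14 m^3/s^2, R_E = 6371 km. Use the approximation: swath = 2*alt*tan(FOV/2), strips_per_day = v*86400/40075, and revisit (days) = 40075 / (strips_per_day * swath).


swath = 2*809.819*tan(0.426733) = 736.4053 km
v = sqrt(mu/r) = 7450.4355 m/s = 7.4504 km/s
strips/day = v*86400/40075 = 7.4504*86400/40075 = 16.0628
coverage/day = strips * swath = 16.0628 * 736.4053 = 11828.7478 km
revisit = 40075 / 11828.7478 = 3.3879 days

3.3879 days


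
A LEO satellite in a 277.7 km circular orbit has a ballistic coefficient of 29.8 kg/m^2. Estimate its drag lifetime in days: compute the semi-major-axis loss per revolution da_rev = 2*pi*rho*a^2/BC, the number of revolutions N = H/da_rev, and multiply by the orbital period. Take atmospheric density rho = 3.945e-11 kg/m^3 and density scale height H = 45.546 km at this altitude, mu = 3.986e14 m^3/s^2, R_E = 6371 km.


a = R_E + alt = 6648.7000 km = 6.6487e+06 m
da_rev = 2*pi*rho*a^2/BC = 2*pi*3.945e-11*(6.6487e+06)^2/29.8 = 367.691920 m per revolution
N = H/da_rev = 45546.0000 m / 367.691920 m = 123.8700 revolutions
P = 2*pi*sqrt(a^3/mu) = 5395.3091 s
lifetime = N*P = 123.8700 * 5395.3091 = 668316.9601 s = 7.7352 days

7.7352 days


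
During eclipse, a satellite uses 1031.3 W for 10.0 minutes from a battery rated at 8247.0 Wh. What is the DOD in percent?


E_used = P * t / 60 = 1031.3 * 10.0 / 60 = 171.8833 Wh
DOD = E_used / E_total * 100 = 171.8833 / 8247.0 * 100
DOD = 2.0842 %

2.0842 %


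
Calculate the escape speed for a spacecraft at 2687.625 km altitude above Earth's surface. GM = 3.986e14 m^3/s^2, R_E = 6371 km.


r = 6371.0 + 2687.625 = 9058.6250 km = 9.058625e+06 m
v_esc = sqrt(2*mu/r) = sqrt(2*3.986e14 / 9.058625e+06)
v_esc = 9381.0728 m/s = 9.3811 km/s

9.3811 km/s


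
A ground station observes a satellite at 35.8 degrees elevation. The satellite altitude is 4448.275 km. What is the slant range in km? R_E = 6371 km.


h = 4448.275 km, el = 35.8 deg
d = -R_E*sin(el) + sqrt((R_E*sin(el))^2 + 2*R_E*h + h^2)
d = -6371.0000*sin(0.6248279) + sqrt((6371.0000*0.5849577)^2 + 2*6371.0000*4448.275 + 4448.275^2)
d = 5778.8041 km

5778.8041 km


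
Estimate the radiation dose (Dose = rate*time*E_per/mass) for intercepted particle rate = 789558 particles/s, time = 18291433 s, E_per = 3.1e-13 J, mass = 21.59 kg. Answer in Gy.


Total energy deposited = rate * time * E_per
  = 789558 * 18291433 * 3.1e-13 = 4.4771 J
Dose = E_total / mass = 4.4771 / 21.59
Dose = 0.2073676 Gy

0.2074 Gy


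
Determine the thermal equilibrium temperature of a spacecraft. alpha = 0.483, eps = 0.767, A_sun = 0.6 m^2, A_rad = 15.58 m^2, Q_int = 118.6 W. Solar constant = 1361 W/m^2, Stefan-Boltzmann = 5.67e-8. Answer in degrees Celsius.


Numerator = alpha*S*A_sun + Q_int = 0.483*1361*0.6 + 118.6 = 513.0178 W
Denominator = eps*sigma*A_rad = 0.767*5.67e-8*15.58 = 6.7755706e-07 W/K^4
T^4 = 7.5715807e+08 K^4
T = 165.8810 K = -107.2690 C

-107.2690 degrees Celsius


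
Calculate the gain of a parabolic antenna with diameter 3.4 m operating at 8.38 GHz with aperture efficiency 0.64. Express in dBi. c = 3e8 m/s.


lambda = c/f = 3e8 / 8.38e+09 = 0.03579952 m
G = eta*(pi*D/lambda)^2 = 0.64*(pi*3.4/0.03579952)^2
G = 56974.8357 (linear)
G = 10*log10(56974.8357) = 47.5568 dBi

47.5568 dBi


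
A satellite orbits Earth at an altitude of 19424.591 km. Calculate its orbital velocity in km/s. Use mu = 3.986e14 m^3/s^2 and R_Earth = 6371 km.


r = R_E + alt = 6371.0 + 19424.591 = 25795.5910 km = 2.5795591e+07 m
v = sqrt(mu/r) = sqrt(3.986e14 / 2.5795591e+07) = 3930.9354 m/s = 3.9309 km/s

3.9309 km/s


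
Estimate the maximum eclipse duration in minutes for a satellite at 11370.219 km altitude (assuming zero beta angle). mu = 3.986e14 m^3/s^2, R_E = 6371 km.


r = 17741.2190 km
T = 391.9540 min
Eclipse fraction = arcsin(R_E/r)/pi = arcsin(6371.0000/17741.2190)/pi
= arcsin(0.3591072)/pi = 0.1169188
Eclipse duration = 0.1169188 * 391.9540 = 45.8268 min

45.8268 minutes


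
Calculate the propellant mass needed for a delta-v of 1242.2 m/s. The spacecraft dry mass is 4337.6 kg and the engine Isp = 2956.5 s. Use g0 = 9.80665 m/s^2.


ve = Isp * g0 = 2956.5 * 9.80665 = 28993.360725 m/s
mass ratio = exp(dv/ve) = exp(1242.2/28993.360725) = 1.04377536
m_prop = m_dry * (mr - 1) = 4337.6 * (1.04377536 - 1)
m_prop = 189.8800 kg

189.8800 kg


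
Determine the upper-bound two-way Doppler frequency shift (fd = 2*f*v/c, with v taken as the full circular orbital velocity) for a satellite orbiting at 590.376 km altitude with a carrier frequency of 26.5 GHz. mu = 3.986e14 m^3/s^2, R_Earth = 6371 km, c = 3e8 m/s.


r = 6.961376e+06 m
v = sqrt(mu/r) = 7566.9541 m/s (worst-case radial velocity)
f = 26.5 GHz = 2.65e+10 Hz
fd = 2*f*v/c = 2*2.65e+10*7566.9541/3.0e+08
fd = 1.3368286e+06 Hz

1.3368e+06 Hz


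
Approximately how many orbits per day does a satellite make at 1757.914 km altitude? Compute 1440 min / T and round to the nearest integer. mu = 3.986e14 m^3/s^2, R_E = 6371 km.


r = 8.128914e+06 m
T = 2*pi*sqrt(r^3/mu) = 7293.9035 s = 121.5651 min
revs/day = 1440 / 121.5651 = 11.8455
Rounded: 12 revolutions per day

12 revolutions per day


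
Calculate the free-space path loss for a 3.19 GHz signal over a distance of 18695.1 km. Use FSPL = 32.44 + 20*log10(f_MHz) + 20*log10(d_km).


f = 3.19 GHz = 3190.0000 MHz
d = 18695.1 km
FSPL = 32.44 + 20*log10(3190.0000) + 20*log10(18695.1)
FSPL = 32.44 + 70.0758 + 85.4346
FSPL = 187.9504 dB

187.9504 dB


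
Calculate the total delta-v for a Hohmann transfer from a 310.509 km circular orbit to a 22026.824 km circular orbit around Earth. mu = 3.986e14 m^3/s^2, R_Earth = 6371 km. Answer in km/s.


r1 = 6681.5090 km = 6.681509e+06 m
r2 = 28397.8240 km = 2.8397824e+07 m
dv1 = sqrt(mu/r1)*(sqrt(2*r2/(r1+r2)) - 1) = 2104.1505 m/s
dv2 = sqrt(mu/r2)*(1 - sqrt(2*r1/(r1+r2))) = 1434.1577 m/s
total dv = |dv1| + |dv2| = 2104.1505 + 1434.1577 = 3538.3082 m/s = 3.5383 km/s

3.5383 km/s


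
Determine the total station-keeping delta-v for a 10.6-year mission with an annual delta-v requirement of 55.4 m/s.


dV = rate * years = 55.4 * 10.6
dV = 587.2400 m/s

587.2400 m/s


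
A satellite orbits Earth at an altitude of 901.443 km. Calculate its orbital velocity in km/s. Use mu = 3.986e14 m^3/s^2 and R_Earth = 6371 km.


r = R_E + alt = 6371.0 + 901.443 = 7272.4430 km = 7.272443e+06 m
v = sqrt(mu/r) = sqrt(3.986e14 / 7.272443e+06) = 7403.3535 m/s = 7.4034 km/s

7.4034 km/s


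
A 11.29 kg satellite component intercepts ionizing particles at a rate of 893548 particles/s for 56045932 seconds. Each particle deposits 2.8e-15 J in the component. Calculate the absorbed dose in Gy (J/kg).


Total energy deposited = rate * time * E_per
  = 893548 * 56045932 * 2.8e-15 = 0.1402232 J
Dose = E_total / mass = 0.1402232 / 11.29
Dose = 0.01242013 Gy

0.0124 Gy


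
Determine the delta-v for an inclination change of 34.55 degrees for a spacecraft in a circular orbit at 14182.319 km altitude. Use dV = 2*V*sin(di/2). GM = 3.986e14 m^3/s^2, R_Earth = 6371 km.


r = 20553.3190 km = 2.0553319e+07 m
V = sqrt(mu/r) = 4403.8008 m/s
di = 34.55 deg = 0.6030113 rad
dV = 2*V*sin(di/2) = 2*4403.8008*sin(0.3015056)
dV = 2615.4900 m/s = 2.6155 km/s

2.6155 km/s


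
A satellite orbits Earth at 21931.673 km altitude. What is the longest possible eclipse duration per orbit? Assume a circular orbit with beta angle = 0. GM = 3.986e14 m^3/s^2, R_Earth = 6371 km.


r = 28302.6730 km
T = 789.7709 min
Eclipse fraction = arcsin(R_E/r)/pi = arcsin(6371.0000/28302.6730)/pi
= arcsin(0.2251024)/pi = 0.07227167
Eclipse duration = 0.07227167 * 789.7709 = 57.0781 min

57.0781 minutes


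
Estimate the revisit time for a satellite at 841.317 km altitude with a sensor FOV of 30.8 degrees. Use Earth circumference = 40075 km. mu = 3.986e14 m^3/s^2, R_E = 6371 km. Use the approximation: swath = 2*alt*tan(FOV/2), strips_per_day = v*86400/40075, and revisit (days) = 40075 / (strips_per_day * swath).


swath = 2*841.317*tan(0.2687807) = 463.4746 km
v = sqrt(mu/r) = 7434.1487 m/s = 7.4341 km/s
strips/day = v*86400/40075 = 7.4341*86400/40075 = 16.0277
coverage/day = strips * swath = 16.0277 * 463.4746 = 7428.4365 km
revisit = 40075 / 7428.4365 = 5.3948 days

5.3948 days


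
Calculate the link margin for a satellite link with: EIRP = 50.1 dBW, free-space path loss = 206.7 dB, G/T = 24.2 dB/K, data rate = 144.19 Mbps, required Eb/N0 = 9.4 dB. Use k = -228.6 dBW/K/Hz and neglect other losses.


C/N0 = EIRP - FSPL + G/T - k = 50.1 - 206.7 + 24.2 - (-228.6)
C/N0 = 96.2000 dB-Hz
R_b = 144.19 Mbps = 1.4419e+08 bps -> 10*log10(R_b) = 81.5894 dB-Hz
Eb/N0 = C/N0 - 10*log10(R_b) = 96.2000 - 81.5894 = 14.6106 dB
Margin = Eb/N0 - Eb/N0_req = 14.6106 - 9.4 = 5.2106 dB (link closes)

5.2106 dB


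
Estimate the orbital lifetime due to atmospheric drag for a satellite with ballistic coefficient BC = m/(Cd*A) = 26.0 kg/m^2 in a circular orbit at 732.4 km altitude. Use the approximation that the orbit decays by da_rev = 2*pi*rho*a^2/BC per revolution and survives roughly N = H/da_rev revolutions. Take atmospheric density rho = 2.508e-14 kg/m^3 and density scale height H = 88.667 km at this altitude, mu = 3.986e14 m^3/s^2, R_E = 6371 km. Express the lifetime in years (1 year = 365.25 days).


a = R_E + alt = 7103.4000 km = 7.1034e+06 m
da_rev = 2*pi*rho*a^2/BC = 2*pi*2.508e-14*(7.1034e+06)^2/26.0 = 0.3058205 m per revolution
N = H/da_rev = 88667.0000 m / 0.3058205 m = 289931.5118 revolutions
P = 2*pi*sqrt(a^3/mu) = 5958.1390 s
lifetime = N*P = 289931.5118 * 5958.1390 = 1.7274522e+09 s = 19993.6601 days
years = 19993.6601 / 365.25 = 54.7397 years

54.7397 years


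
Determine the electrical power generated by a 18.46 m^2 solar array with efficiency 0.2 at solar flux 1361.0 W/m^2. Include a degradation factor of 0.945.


P = area * eta * S * degradation
P = 18.46 * 0.2 * 1361.0 * 0.945
P = 4748.4473 W

4748.4473 W


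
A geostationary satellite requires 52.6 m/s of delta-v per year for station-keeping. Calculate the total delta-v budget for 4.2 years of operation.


dV = rate * years = 52.6 * 4.2
dV = 220.9200 m/s

220.9200 m/s


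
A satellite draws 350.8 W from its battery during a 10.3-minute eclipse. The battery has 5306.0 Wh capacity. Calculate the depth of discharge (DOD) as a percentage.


E_used = P * t / 60 = 350.8 * 10.3 / 60 = 60.2207 Wh
DOD = E_used / E_total * 100 = 60.2207 / 5306.0 * 100
DOD = 1.1350 %

1.1350 %


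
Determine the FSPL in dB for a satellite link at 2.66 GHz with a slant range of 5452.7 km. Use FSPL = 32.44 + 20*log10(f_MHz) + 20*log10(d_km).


f = 2.66 GHz = 2660.0000 MHz
d = 5452.7 km
FSPL = 32.44 + 20*log10(2660.0000) + 20*log10(5452.7)
FSPL = 32.44 + 68.4976 + 74.7322
FSPL = 175.6699 dB

175.6699 dB


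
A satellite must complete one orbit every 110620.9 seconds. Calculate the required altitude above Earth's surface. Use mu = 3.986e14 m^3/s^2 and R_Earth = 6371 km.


T = 110620.9 s
r = (mu*T^2/(4*pi^2))^(1/3) = (3.986e14 * 110620.9^2 / (4*pi^2))^(1/3)
r = 4.9806265e+07 m = 49806.2653 km
alt = r - R_E = 49806.2653 - 6371 = 43435.2653 km

43435.2653 km


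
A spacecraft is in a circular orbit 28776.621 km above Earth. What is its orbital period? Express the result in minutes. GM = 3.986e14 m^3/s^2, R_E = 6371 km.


r = 35147.6210 km = 3.5147621e+07 m
T = 2*pi*sqrt(r^3/mu) = 2*pi*sqrt(4.3419799e+22 / 3.986e14)
T = 65577.5403 s = 1092.9590 min

1092.9590 minutes


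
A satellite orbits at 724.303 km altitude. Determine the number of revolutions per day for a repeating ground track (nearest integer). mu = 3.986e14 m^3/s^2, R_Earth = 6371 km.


r = 7.095303e+06 m
T = 2*pi*sqrt(r^3/mu) = 5947.9545 s = 99.1326 min
revs/day = 1440 / 99.1326 = 14.5260
Rounded: 15 revolutions per day

15 revolutions per day


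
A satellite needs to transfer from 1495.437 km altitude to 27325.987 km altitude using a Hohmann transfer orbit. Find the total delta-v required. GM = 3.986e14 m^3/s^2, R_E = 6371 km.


r1 = 7866.4370 km = 7.866437e+06 m
r2 = 33696.9870 km = 3.3696987e+07 m
dv1 = sqrt(mu/r1)*(sqrt(2*r2/(r1+r2)) - 1) = 1945.9500 m/s
dv2 = sqrt(mu/r2)*(1 - sqrt(2*r1/(r1+r2))) = 1323.2958 m/s
total dv = |dv1| + |dv2| = 1945.9500 + 1323.2958 = 3269.2458 m/s = 3.2692 km/s

3.2692 km/s


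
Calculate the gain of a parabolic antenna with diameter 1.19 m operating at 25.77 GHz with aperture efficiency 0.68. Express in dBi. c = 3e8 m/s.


lambda = c/f = 3e8 / 2.577e+10 = 0.01164144 m
G = eta*(pi*D/lambda)^2 = 0.68*(pi*1.19/0.01164144)^2
G = 70127.5891 (linear)
G = 10*log10(70127.5891) = 48.4589 dBi

48.4589 dBi


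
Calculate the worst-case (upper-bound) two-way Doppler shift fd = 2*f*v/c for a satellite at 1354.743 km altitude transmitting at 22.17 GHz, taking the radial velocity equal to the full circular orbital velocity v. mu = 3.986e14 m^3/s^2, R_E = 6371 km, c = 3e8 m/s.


r = 7.725743e+06 m
v = sqrt(mu/r) = 7182.8785 m/s (worst-case radial velocity)
f = 22.17 GHz = 2.217e+10 Hz
fd = 2*f*v/c = 2*2.217e+10*7182.8785/3.0e+08
fd = 1.0616294e+06 Hz

1.0616e+06 Hz


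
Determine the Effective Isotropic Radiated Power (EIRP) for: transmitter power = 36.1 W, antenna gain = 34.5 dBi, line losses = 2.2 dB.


Pt = 36.1 W = 15.5751 dBW
EIRP = Pt_dBW + Gt - losses = 15.5751 + 34.5 - 2.2 = 47.8751 dBW

47.8751 dBW


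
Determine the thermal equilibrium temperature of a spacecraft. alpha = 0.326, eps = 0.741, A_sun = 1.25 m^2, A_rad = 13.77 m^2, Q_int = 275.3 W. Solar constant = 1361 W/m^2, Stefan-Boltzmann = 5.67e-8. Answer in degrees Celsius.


Numerator = alpha*S*A_sun + Q_int = 0.326*1361*1.25 + 275.3 = 829.9075 W
Denominator = eps*sigma*A_rad = 0.741*5.67e-8*13.77 = 5.7854242e-07 W/K^4
T^4 = 1.4344799e+09 K^4
T = 194.6138 K = -78.5362 C

-78.5362 degrees Celsius


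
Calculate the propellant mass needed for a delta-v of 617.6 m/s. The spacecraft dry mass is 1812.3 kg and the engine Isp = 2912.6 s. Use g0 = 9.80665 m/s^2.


ve = Isp * g0 = 2912.6 * 9.80665 = 28562.848790 m/s
mass ratio = exp(dv/ve) = exp(617.6/28562.848790) = 1.02185795
m_prop = m_dry * (mr - 1) = 1812.3 * (1.02185795 - 1)
m_prop = 39.6132 kg

39.6132 kg


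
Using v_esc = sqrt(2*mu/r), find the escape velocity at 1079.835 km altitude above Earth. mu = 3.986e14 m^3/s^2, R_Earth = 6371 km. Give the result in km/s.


r = 6371.0 + 1079.835 = 7450.8350 km = 7.450835e+06 m
v_esc = sqrt(2*mu/r) = sqrt(2*3.986e14 / 7.450835e+06)
v_esc = 10343.8252 m/s = 10.3438 km/s

10.3438 km/s


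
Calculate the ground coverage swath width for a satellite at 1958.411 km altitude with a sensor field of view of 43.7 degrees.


FOV = 43.7 deg = 0.7627089 rad
swath = 2 * alt * tan(FOV/2) = 2 * 1958.411 * tan(0.3813544)
swath = 2 * 1958.411 * 0.4009841
swath = 1570.5833 km

1570.5833 km


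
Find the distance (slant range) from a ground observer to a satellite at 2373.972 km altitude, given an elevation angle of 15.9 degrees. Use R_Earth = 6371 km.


h = 2373.972 km, el = 15.9 deg
d = -R_E*sin(el) + sqrt((R_E*sin(el))^2 + 2*R_E*h + h^2)
d = -6371.0000*sin(0.2775074) + sqrt((6371.0000*0.2739592)^2 + 2*6371.0000*2373.972 + 2373.972^2)
d = 4494.1006 km

4494.1006 km


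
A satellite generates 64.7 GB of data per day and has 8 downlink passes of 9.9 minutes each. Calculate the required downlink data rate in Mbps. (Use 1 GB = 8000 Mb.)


total contact time = 8 * 9.9 * 60 = 4752.0000 s
data = 64.7 GB = 517600.0000 Mb
rate = 517600.0000 / 4752.0000 = 108.9226 Mbps

108.9226 Mbps


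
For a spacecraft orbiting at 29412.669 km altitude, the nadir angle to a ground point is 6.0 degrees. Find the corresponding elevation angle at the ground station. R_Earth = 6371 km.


r = R_E + alt = 35783.6690 km
Law of sines in the satellite / Earth-center / ground-point triangle:
  sin(nadir)/R_E = sin(90 + el)/r  =>  cos(el) = (r/R_E)*sin(nadir)
cos(el) = (35783.6690 / 6371.0000) * sin(6.0 deg) = 0.5870997
el = arccos(0.5870997) = 54.0485 deg
(Earth-central angle = 90 - nadir - el = 29.9515 deg)

54.0485 degrees


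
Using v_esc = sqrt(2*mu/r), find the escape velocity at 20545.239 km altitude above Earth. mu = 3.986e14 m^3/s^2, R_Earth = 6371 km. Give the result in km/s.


r = 6371.0 + 20545.239 = 26916.2390 km = 2.6916239e+07 m
v_esc = sqrt(2*mu/r) = sqrt(2*3.986e14 / 2.6916239e+07)
v_esc = 5442.2245 m/s = 5.4422 km/s

5.4422 km/s


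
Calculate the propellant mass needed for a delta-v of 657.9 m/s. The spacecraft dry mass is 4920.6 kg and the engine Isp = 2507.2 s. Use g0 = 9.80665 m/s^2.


ve = Isp * g0 = 2507.2 * 9.80665 = 24587.232880 m/s
mass ratio = exp(dv/ve) = exp(657.9/24587.232880) = 1.02711899
m_prop = m_dry * (mr - 1) = 4920.6 * (1.02711899 - 1)
m_prop = 133.4417 kg

133.4417 kg


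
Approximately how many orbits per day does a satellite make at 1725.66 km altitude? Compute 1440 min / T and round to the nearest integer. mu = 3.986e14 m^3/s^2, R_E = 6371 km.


r = 8.09666e+06 m
T = 2*pi*sqrt(r^3/mu) = 7250.5354 s = 120.8423 min
revs/day = 1440 / 120.8423 = 11.9164
Rounded: 12 revolutions per day

12 revolutions per day


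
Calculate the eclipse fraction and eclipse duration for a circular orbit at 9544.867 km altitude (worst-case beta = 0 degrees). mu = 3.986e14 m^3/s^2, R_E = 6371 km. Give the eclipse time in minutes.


r = 15915.8670 km
T = 333.0469 min
Eclipse fraction = arcsin(R_E/r)/pi = arcsin(6371.0000/15915.8670)/pi
= arcsin(0.4002924)/pi = 0.1310914
Eclipse duration = 0.1310914 * 333.0469 = 43.6596 min

43.6596 minutes


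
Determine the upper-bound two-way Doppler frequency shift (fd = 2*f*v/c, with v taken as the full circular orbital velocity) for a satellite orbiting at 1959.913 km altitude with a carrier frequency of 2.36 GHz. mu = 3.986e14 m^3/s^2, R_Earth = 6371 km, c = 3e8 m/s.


r = 8.330913e+06 m
v = sqrt(mu/r) = 6917.0728 m/s (worst-case radial velocity)
f = 2.36 GHz = 2.36e+09 Hz
fd = 2*f*v/c = 2*2.36e+09*6917.0728/3.0e+08
fd = 108828.6123 Hz

108828.6123 Hz


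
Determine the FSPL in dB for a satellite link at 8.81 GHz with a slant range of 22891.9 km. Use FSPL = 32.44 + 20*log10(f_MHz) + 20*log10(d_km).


f = 8.81 GHz = 8810.0000 MHz
d = 22891.9 km
FSPL = 32.44 + 20*log10(8810.0000) + 20*log10(22891.9)
FSPL = 32.44 + 78.8995 + 87.1936
FSPL = 198.5332 dB

198.5332 dB


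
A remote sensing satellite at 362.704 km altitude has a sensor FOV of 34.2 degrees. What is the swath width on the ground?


FOV = 34.2 deg = 0.5969026 rad
swath = 2 * alt * tan(FOV/2) = 2 * 362.704 * tan(0.2984513)
swath = 2 * 362.704 * 0.3076402
swath = 223.1646 km

223.1646 km


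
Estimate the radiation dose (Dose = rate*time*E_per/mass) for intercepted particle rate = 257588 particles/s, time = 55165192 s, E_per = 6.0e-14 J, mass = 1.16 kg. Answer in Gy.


Total energy deposited = rate * time * E_per
  = 257588 * 55165192 * 6.0e-14 = 0.8525935 J
Dose = E_total / mass = 0.8525935 / 1.16
Dose = 0.7349944 Gy

0.7350 Gy


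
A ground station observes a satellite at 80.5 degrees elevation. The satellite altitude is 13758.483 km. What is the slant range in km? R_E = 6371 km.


h = 13758.483 km, el = 80.5 deg
d = -R_E*sin(el) + sqrt((R_E*sin(el))^2 + 2*R_E*h + h^2)
d = -6371.0000*sin(1.4050) + sqrt((6371.0000*0.9862856)^2 + 2*6371.0000*13758.483 + 13758.483^2)
d = 13818.3742 km

13818.3742 km


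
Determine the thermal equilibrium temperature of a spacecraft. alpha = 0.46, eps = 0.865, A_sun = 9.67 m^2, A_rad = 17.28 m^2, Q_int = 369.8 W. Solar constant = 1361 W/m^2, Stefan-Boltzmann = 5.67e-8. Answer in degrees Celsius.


Numerator = alpha*S*A_sun + Q_int = 0.46*1361*9.67 + 369.8 = 6423.8002 W
Denominator = eps*sigma*A_rad = 0.865*5.67e-8*17.28 = 8.4750624e-07 W/K^4
T^4 = 7.5796494e+09 K^4
T = 295.0613 K = 21.9113 C

21.9113 degrees Celsius


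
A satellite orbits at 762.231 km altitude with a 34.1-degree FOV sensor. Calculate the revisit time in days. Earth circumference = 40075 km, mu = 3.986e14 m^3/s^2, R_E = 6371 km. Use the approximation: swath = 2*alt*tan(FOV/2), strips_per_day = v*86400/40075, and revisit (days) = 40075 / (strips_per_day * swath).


swath = 2*762.231*tan(0.2975786) = 467.5299 km
v = sqrt(mu/r) = 7475.2462 m/s = 7.4752 km/s
strips/day = v*86400/40075 = 7.4752*86400/40075 = 16.1163
coverage/day = strips * swath = 16.1163 * 467.5299 = 7534.8584 km
revisit = 40075 / 7534.8584 = 5.3186 days

5.3186 days


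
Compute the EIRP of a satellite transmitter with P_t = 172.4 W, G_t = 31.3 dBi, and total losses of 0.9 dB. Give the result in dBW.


Pt = 172.4 W = 22.3654 dBW
EIRP = Pt_dBW + Gt - losses = 22.3654 + 31.3 - 0.9 = 52.7654 dBW

52.7654 dBW


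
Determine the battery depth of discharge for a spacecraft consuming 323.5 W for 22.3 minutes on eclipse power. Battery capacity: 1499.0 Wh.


E_used = P * t / 60 = 323.5 * 22.3 / 60 = 120.2342 Wh
DOD = E_used / E_total * 100 = 120.2342 / 1499.0 * 100
DOD = 8.0210 %

8.0210 %


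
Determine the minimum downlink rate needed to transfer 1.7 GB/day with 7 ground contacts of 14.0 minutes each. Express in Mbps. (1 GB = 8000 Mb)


total contact time = 7 * 14.0 * 60 = 5880.0000 s
data = 1.7 GB = 13600.0000 Mb
rate = 13600.0000 / 5880.0000 = 2.3129 Mbps

2.3129 Mbps


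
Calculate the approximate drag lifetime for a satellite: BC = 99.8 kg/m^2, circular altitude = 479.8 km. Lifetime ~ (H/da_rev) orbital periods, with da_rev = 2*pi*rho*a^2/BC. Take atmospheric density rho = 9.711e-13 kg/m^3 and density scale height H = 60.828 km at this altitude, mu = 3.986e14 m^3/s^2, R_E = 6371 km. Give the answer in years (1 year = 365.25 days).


a = R_E + alt = 6850.8000 km = 6.8508e+06 m
da_rev = 2*pi*rho*a^2/BC = 2*pi*9.711e-13*(6.8508e+06)^2/99.8 = 2.869431 m per revolution
N = H/da_rev = 60828.0000 m / 2.869431 m = 21198.6243 revolutions
P = 2*pi*sqrt(a^3/mu) = 5643.1703 s
lifetime = N*P = 21198.6243 * 5643.1703 = 1.1962745e+08 s = 1384.5769 days
years = 1384.5769 / 365.25 = 3.7908 years

3.7908 years


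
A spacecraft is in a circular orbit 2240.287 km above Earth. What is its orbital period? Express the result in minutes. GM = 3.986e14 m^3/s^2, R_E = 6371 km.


r = 8611.2870 km = 8.611287e+06 m
T = 2*pi*sqrt(r^3/mu) = 2*pi*sqrt(6.3856365e+20 / 3.986e14)
T = 7952.6765 s = 132.5446 min

132.5446 minutes


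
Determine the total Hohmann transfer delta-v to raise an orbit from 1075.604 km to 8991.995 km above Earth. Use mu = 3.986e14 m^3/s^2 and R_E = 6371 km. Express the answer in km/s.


r1 = 7446.6040 km = 7.446604e+06 m
r2 = 15362.9950 km = 1.5362995e+07 m
dv1 = sqrt(mu/r1)*(sqrt(2*r2/(r1+r2)) - 1) = 1175.2182 m/s
dv2 = sqrt(mu/r2)*(1 - sqrt(2*r1/(r1+r2))) = 977.7575 m/s
total dv = |dv1| + |dv2| = 1175.2182 + 977.7575 = 2152.9758 m/s = 2.1530 km/s

2.1530 km/s


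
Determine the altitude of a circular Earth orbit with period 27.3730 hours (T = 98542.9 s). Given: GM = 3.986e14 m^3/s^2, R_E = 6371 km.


T = 98542.9 s
r = (mu*T^2/(4*pi^2))^(1/3) = (3.986e14 * 98542.9^2 / (4*pi^2))^(1/3)
r = 4.6111517e+07 m = 46111.5172 km
alt = r - R_E = 46111.5172 - 6371 = 39740.5172 km

39740.5172 km


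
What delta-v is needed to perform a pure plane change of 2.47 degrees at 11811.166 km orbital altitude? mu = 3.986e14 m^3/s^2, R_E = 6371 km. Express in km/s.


r = 18182.1660 km = 1.8182166e+07 m
V = sqrt(mu/r) = 4682.1556 m/s
di = 2.47 deg = 0.04310963 rad
dV = 2*V*sin(di/2) = 2*4682.1556*sin(0.02155482)
dV = 201.8304 m/s = 0.2018304 km/s

0.2018 km/s


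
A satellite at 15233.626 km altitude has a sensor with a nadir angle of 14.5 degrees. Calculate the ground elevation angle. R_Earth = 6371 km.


r = R_E + alt = 21604.6260 km
Law of sines in the satellite / Earth-center / ground-point triangle:
  sin(nadir)/R_E = sin(90 + el)/r  =>  cos(el) = (r/R_E)*sin(nadir)
cos(el) = (21604.6260 / 6371.0000) * sin(14.5 deg) = 0.8490608
el = arccos(0.8490608) = 31.8903 deg
(Earth-central angle = 90 - nadir - el = 43.6097 deg)

31.8903 degrees


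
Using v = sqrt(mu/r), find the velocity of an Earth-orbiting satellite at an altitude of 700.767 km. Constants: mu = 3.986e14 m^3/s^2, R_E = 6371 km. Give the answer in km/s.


r = R_E + alt = 6371.0 + 700.767 = 7071.7670 km = 7.071767e+06 m
v = sqrt(mu/r) = sqrt(3.986e14 / 7.071767e+06) = 7507.6614 m/s = 7.5077 km/s

7.5077 km/s


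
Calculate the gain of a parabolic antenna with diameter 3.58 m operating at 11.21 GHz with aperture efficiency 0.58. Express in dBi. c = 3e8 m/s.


lambda = c/f = 3e8 / 1.121e+10 = 0.02676182 m
G = eta*(pi*D/lambda)^2 = 0.58*(pi*3.58/0.02676182)^2
G = 102438.3343 (linear)
G = 10*log10(102438.3343) = 50.1046 dBi

50.1046 dBi


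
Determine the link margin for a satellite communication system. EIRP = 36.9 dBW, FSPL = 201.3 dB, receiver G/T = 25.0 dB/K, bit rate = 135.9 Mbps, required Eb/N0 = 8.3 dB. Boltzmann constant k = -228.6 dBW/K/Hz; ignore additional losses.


C/N0 = EIRP - FSPL + G/T - k = 36.9 - 201.3 + 25.0 - (-228.6)
C/N0 = 89.2000 dB-Hz
R_b = 135.9 Mbps = 1.359e+08 bps -> 10*log10(R_b) = 81.3322 dB-Hz
Eb/N0 = C/N0 - 10*log10(R_b) = 89.2000 - 81.3322 = 7.8678 dB
Margin = Eb/N0 - Eb/N0_req = 7.8678 - 8.3 = -0.4321946 dB (negative margin: link does not close)

-0.4322 dB


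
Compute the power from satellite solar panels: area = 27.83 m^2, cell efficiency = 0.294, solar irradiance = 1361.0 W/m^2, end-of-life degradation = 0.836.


P = area * eta * S * degradation
P = 27.83 * 0.294 * 1361.0 * 0.836
P = 9309.4696 W

9309.4696 W


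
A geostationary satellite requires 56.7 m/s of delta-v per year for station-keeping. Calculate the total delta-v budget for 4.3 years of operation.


dV = rate * years = 56.7 * 4.3
dV = 243.8100 m/s

243.8100 m/s


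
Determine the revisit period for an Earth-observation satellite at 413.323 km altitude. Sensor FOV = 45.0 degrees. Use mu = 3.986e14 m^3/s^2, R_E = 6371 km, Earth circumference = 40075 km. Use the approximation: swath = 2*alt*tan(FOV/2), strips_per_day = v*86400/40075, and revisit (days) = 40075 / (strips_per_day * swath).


swath = 2*413.323*tan(0.3926991) = 342.4080 km
v = sqrt(mu/r) = 7665.0570 m/s = 7.6651 km/s
strips/day = v*86400/40075 = 7.6651*86400/40075 = 16.5255
coverage/day = strips * swath = 16.5255 * 342.4080 = 5658.4761 km
revisit = 40075 / 5658.4761 = 7.0823 days

7.0823 days


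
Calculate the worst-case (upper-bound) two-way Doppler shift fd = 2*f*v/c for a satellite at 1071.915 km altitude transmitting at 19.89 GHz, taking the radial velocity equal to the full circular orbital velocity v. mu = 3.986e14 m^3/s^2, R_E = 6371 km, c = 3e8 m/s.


r = 7.442915e+06 m
v = sqrt(mu/r) = 7318.0794 m/s (worst-case radial velocity)
f = 19.89 GHz = 1.989e+10 Hz
fd = 2*f*v/c = 2*1.989e+10*7318.0794/3.0e+08
fd = 970377.3292 Hz

970377.3292 Hz


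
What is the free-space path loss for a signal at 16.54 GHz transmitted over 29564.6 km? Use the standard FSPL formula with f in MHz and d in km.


f = 16.54 GHz = 16540.0000 MHz
d = 29564.6 km
FSPL = 32.44 + 20*log10(16540.0000) + 20*log10(29564.6)
FSPL = 32.44 + 84.3707 + 89.4154
FSPL = 206.2262 dB

206.2262 dB


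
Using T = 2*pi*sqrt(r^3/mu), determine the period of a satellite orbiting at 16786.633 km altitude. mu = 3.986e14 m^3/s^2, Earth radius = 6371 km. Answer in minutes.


r = 23157.6330 km = 2.3157633e+07 m
T = 2*pi*sqrt(r^3/mu) = 2*pi*sqrt(1.2418882e+22 / 3.986e14)
T = 35071.3490 s = 584.5225 min

584.5225 minutes


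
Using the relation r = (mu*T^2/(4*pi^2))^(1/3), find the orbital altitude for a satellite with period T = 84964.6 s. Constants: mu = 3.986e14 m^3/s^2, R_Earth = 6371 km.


T = 84964.6 s
r = (mu*T^2/(4*pi^2))^(1/3) = (3.986e14 * 84964.6^2 / (4*pi^2))^(1/3)
r = 4.1771929e+07 m = 41771.9290 km
alt = r - R_E = 41771.9290 - 6371 = 35400.9290 km

35400.9290 km


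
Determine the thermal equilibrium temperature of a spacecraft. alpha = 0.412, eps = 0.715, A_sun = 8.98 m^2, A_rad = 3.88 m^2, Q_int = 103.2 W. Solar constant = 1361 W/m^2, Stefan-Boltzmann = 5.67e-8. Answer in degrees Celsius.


Numerator = alpha*S*A_sun + Q_int = 0.412*1361*8.98 + 103.2 = 5138.5734 W
Denominator = eps*sigma*A_rad = 0.715*5.67e-8*3.88 = 1.5729714e-07 W/K^4
T^4 = 3.2667939e+10 K^4
T = 425.1385 K = 151.9885 C

151.9885 degrees Celsius


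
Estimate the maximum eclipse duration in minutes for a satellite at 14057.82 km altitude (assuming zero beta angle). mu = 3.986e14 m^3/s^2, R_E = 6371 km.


r = 20428.8200 km
T = 484.3116 min
Eclipse fraction = arcsin(R_E/r)/pi = arcsin(6371.0000/20428.8200)/pi
= arcsin(0.3118633)/pi = 0.1009531
Eclipse duration = 0.1009531 * 484.3116 = 48.8928 min

48.8928 minutes


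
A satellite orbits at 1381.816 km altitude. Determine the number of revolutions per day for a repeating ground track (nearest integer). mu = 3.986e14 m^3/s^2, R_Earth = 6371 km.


r = 7.752816e+06 m
T = 2*pi*sqrt(r^3/mu) = 6793.6073 s = 113.2268 min
revs/day = 1440 / 113.2268 = 12.7178
Rounded: 13 revolutions per day

13 revolutions per day


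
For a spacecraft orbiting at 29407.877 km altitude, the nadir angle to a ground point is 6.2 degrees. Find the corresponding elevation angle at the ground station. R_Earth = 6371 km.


r = R_E + alt = 35778.8770 km
Law of sines in the satellite / Earth-center / ground-point triangle:
  sin(nadir)/R_E = sin(90 + el)/r  =>  cos(el) = (r/R_E)*sin(nadir)
cos(el) = (35778.8770 / 6371.0000) * sin(6.2 deg) = 0.6065132
el = arccos(0.6065132) = 52.6622 deg
(Earth-central angle = 90 - nadir - el = 31.1378 deg)

52.6622 degrees


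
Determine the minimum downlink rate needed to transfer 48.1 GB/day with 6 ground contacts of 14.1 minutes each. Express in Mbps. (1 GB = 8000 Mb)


total contact time = 6 * 14.1 * 60 = 5076.0000 s
data = 48.1 GB = 384800.0000 Mb
rate = 384800.0000 / 5076.0000 = 75.8077 Mbps

75.8077 Mbps


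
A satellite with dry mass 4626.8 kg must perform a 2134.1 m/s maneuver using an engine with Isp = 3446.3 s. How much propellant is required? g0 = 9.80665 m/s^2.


ve = Isp * g0 = 3446.3 * 9.80665 = 33796.657895 m/s
mass ratio = exp(dv/ve) = exp(2134.1/33796.657895) = 1.06518160
m_prop = m_dry * (mr - 1) = 4626.8 * (1.06518160 - 1)
m_prop = 301.5822 kg

301.5822 kg


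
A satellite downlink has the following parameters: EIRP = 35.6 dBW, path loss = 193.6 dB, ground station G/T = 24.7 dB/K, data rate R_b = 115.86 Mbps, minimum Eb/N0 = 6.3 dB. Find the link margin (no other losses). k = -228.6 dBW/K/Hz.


C/N0 = EIRP - FSPL + G/T - k = 35.6 - 193.6 + 24.7 - (-228.6)
C/N0 = 95.3000 dB-Hz
R_b = 115.86 Mbps = 1.1586e+08 bps -> 10*log10(R_b) = 80.6393 dB-Hz
Eb/N0 = C/N0 - 10*log10(R_b) = 95.3000 - 80.6393 = 14.6607 dB
Margin = Eb/N0 - Eb/N0_req = 14.6607 - 6.3 = 8.3607 dB (link closes)

8.3607 dB
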